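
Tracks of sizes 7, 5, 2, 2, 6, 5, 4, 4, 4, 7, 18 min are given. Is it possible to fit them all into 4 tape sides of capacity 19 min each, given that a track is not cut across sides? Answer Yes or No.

Yes

A valid assignment using 4 tape sides:
  side 1: 18 = 18
  side 2: 7 + 7 + 5 = 19
  side 3: 6 + 5 + 4 + 4 = 19
  side 4: 4 + 2 + 2 = 8
Every load is within 19 min, so 4 tape sides suffice.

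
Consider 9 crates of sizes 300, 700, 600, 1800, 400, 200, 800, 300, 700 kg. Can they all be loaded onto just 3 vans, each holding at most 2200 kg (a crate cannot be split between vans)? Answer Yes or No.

Yes

A valid assignment using 3 vans:
  van 1: 1800 + 400 = 2200
  van 2: 800 + 700 + 700 = 2200
  van 3: 600 + 300 + 300 + 200 = 1400
Every load is within 2200 kg, so 3 vans suffice.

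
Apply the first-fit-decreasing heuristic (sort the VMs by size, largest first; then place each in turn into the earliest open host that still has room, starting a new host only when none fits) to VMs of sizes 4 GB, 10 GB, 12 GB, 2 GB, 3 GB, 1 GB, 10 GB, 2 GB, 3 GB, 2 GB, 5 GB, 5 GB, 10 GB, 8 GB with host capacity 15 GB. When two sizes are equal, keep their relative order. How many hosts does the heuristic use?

6

Sorted descending: 12, 10, 10, 10, 8, 5, 5, 4, 3, 3, 2, 2, 2, 1.
  12 → host 1 (new)  [load 12/15]
  10 → host 2 (new)  [load 10/15]
  10 → host 3 (new)  [load 10/15]
  10 → host 4 (new)  [load 10/15]
  8 → host 5 (new)  [load 8/15]
  5 → host 2  [load 15/15]
  5 → host 3  [load 15/15]
  4 → host 4  [load 14/15]
  3 → host 1  [load 15/15]
  3 → host 5  [load 11/15]
  2 → host 5  [load 13/15]
  2 → host 5  [load 15/15]
  2 → host 6 (new)  [load 2/15]
  1 → host 4  [load 15/15]
6 hosts opened.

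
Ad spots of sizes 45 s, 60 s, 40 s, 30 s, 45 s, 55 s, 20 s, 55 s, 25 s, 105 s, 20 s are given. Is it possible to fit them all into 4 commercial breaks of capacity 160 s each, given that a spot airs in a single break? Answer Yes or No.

Yes

A valid assignment using 4 commercial breaks:
  break 1: 105 + 55 = 160
  break 2: 60 + 55 + 45 = 160
  break 3: 45 + 40 + 30 + 25 + 20 = 160
  break 4: 20 = 20
Every load is within 160 s, so 4 commercial breaks suffice.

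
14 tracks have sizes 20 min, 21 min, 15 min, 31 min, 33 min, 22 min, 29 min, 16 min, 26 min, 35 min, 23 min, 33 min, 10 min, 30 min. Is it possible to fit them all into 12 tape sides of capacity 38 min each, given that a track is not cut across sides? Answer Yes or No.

A valid assignment using 11 tape sides:
  side 1: 35 = 35
  side 2: 33 = 33
  side 3: 33 = 33
  side 4: 31 = 31
  side 5: 30 = 30
  side 6: 29 = 29
  side 7: 26 + 10 = 36
  side 8: 23 + 15 = 38
  side 9: 22 + 16 = 38
  side 10: 21 = 21
  side 11: 20 = 20
That uses only 11 ≤ 12, so 12 tape sides are enough.

Yes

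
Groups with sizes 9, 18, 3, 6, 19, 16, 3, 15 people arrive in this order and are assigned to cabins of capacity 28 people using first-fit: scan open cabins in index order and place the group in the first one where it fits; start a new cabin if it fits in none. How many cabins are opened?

  9 → cabin 1 (new)  [load 9/28]
  18 → cabin 1  [load 27/28]
  3 → cabin 2 (new)  [load 3/28]
  6 → cabin 2  [load 9/28]
  19 → cabin 2  [load 28/28]
  16 → cabin 3 (new)  [load 16/28]
  3 → cabin 3  [load 19/28]
  15 → cabin 4 (new)  [load 15/28]
4 cabins opened.

4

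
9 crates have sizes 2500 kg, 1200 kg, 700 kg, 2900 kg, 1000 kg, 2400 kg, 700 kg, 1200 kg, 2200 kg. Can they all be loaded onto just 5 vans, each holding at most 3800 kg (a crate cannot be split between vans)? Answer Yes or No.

Yes

A valid assignment using 5 vans:
  van 1: 2900 + 700 = 3600
  van 2: 2500 + 1200 = 3700
  van 3: 2400 + 1200 = 3600
  van 4: 2200 + 1000 = 3200
  van 5: 700 = 700
Every load is within 3800 kg, so 5 vans suffice.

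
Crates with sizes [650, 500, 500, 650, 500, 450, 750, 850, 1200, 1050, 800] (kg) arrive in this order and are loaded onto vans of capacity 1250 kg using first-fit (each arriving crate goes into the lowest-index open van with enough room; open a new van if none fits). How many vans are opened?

8

  650 → van 1 (new)  [load 650/1250]
  500 → van 1  [load 1150/1250]
  500 → van 2 (new)  [load 500/1250]
  650 → van 2  [load 1150/1250]
  500 → van 3 (new)  [load 500/1250]
  450 → van 3  [load 950/1250]
  750 → van 4 (new)  [load 750/1250]
  850 → van 5 (new)  [load 850/1250]
  1200 → van 6 (new)  [load 1200/1250]
  1050 → van 7 (new)  [load 1050/1250]
  800 → van 8 (new)  [load 800/1250]
8 vans opened.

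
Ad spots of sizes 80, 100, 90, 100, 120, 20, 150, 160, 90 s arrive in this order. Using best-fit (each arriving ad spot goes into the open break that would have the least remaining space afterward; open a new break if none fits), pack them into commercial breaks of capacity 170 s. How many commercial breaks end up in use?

  80 → break 1 (new)  [load 80/170]
  100 → break 2 (new)  [load 100/170]
  90 → break 1  [load 170/170]
  100 → break 3 (new)  [load 100/170]
  120 → break 4 (new)  [load 120/170]
  20 → break 4  [load 140/170]
  150 → break 5 (new)  [load 150/170]
  160 → break 6 (new)  [load 160/170]
  90 → break 7 (new)  [load 90/170]
7 commercial breaks opened.

7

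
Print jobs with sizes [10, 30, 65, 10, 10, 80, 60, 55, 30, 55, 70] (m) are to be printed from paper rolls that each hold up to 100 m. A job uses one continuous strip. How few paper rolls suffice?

6

Total = 80 + 70 + 65 + 60 + 55 + 55 + 30 + 30 + 10 + 10 + 10 = 475 m.
Lower bound: ⌈475/100⌉ = 5 paper rolls.
Also, 6 print jobs each exceed 50 m, and no two of those can share a roll, so at least 6 paper rolls are needed.
A packing using 6 paper rolls:
  roll 1: 80 + 10 + 10 = 100
  roll 2: 70 + 30 = 100
  roll 3: 65 + 30 = 95
  roll 4: 60 + 10 = 70
  roll 5: 55 = 55
  roll 6: 55 = 55
This matches the lower bound, so 6 is optimal.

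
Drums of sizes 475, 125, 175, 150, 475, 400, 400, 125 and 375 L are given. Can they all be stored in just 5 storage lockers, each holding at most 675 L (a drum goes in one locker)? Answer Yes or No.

A valid assignment using 5 storage lockers:
  locker 1: 475 + 175 = 650
  locker 2: 475 + 150 = 625
  locker 3: 400 + 125 + 125 = 650
  locker 4: 400 = 400
  locker 5: 375 = 375
Every load is within 675 L, so 5 storage lockers suffice.

Yes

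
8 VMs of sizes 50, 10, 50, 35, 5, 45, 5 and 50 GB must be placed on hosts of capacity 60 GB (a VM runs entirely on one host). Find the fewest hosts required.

Total = 50 + 50 + 50 + 45 + 35 + 10 + 5 + 5 = 250 GB.
Lower bound: ⌈250/60⌉ = 5 hosts.
A packing using 5 hosts:
  host 1: 50 + 10 = 60
  host 2: 50 + 5 + 5 = 60
  host 3: 50 = 50
  host 4: 45 = 45
  host 5: 35 = 35
This matches the lower bound, so 5 is optimal.

5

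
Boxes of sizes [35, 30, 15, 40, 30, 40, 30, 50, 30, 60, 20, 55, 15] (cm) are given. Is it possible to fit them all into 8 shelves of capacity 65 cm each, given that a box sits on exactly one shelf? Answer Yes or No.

A valid assignment using 8 shelves:
  shelf 1: 60 = 60
  shelf 2: 55 = 55
  shelf 3: 50 + 15 = 65
  shelf 4: 40 + 20 = 60
  shelf 5: 40 + 15 = 55
  shelf 6: 35 + 30 = 65
  shelf 7: 30 + 30 = 60
  shelf 8: 30 = 30
Every load is within 65 cm, so 8 shelves suffice.

Yes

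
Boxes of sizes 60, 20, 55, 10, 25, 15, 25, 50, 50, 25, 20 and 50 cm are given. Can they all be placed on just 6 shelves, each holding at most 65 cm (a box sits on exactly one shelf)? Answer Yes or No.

No

Total = 405 cm; ⌈405/65⌉ = 7.
At least 7 shelves are required, but only 6 are allowed.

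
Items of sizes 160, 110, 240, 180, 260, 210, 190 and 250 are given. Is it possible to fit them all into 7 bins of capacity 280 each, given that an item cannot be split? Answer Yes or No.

A valid assignment using 7 bins:
  bin 1: 260 = 260
  bin 2: 250 = 250
  bin 3: 240 = 240
  bin 4: 210 = 210
  bin 5: 190 = 190
  bin 6: 180 = 180
  bin 7: 160 + 110 = 270
Every load is within 280, so 7 bins suffice.

Yes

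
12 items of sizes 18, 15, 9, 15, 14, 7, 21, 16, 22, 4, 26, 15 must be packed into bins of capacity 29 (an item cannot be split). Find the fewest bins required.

Total = 26 + 22 + 21 + 18 + 16 + 15 + 15 + 15 + 14 + 9 + 7 + 4 = 182.
Lower bound: ⌈182/29⌉ = 7 bins.
Also, 8 items each exceed 29/2, and no two of those can share a bin, so at least 8 bins are needed.
A packing using 8 bins:
  bin 1: 26 = 26
  bin 2: 22 + 7 = 29
  bin 3: 21 + 4 = 25
  bin 4: 18 + 9 = 27
  bin 5: 16 = 16
  bin 6: 15 + 14 = 29
  bin 7: 15 = 15
  bin 8: 15 = 15
This matches the lower bound, so 8 is optimal.

8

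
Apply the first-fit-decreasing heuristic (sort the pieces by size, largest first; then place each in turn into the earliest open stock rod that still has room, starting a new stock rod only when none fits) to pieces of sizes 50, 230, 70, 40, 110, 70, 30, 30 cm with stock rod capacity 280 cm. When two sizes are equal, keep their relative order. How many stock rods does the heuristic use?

3

Sorted descending: 230, 110, 70, 70, 50, 40, 30, 30.
  230 → stock rod 1 (new)  [load 230/280]
  110 → stock rod 2 (new)  [load 110/280]
  70 → stock rod 2  [load 180/280]
  70 → stock rod 2  [load 250/280]
  50 → stock rod 1  [load 280/280]
  40 → stock rod 3 (new)  [load 40/280]
  30 → stock rod 2  [load 280/280]
  30 → stock rod 3  [load 70/280]
3 stock rods opened.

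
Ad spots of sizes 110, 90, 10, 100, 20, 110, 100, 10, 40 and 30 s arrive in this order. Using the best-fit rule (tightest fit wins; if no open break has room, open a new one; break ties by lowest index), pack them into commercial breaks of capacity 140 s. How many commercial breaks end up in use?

5

  110 → break 1 (new)  [load 110/140]
  90 → break 2 (new)  [load 90/140]
  10 → break 1  [load 120/140]
  100 → break 3 (new)  [load 100/140]
  20 → break 1  [load 140/140]
  110 → break 4 (new)  [load 110/140]
  100 → break 5 (new)  [load 100/140]
  10 → break 4  [load 120/140]
  40 → break 3  [load 140/140]
  30 → break 5  [load 130/140]
5 commercial breaks opened.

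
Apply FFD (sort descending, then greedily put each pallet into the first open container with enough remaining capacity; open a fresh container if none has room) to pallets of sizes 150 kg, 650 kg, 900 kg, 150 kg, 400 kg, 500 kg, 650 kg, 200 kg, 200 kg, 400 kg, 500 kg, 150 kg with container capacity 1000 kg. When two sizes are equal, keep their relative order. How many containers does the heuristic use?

Sorted descending: 900, 650, 650, 500, 500, 400, 400, 200, 200, 150, 150, 150.
  900 → container 1 (new)  [load 900/1000]
  650 → container 2 (new)  [load 650/1000]
  650 → container 3 (new)  [load 650/1000]
  500 → container 4 (new)  [load 500/1000]
  500 → container 4  [load 1000/1000]
  400 → container 5 (new)  [load 400/1000]
  400 → container 5  [load 800/1000]
  200 → container 2  [load 850/1000]
  200 → container 3  [load 850/1000]
  150 → container 2  [load 1000/1000]
  150 → container 3  [load 1000/1000]
  150 → container 5  [load 950/1000]
5 containers opened.

5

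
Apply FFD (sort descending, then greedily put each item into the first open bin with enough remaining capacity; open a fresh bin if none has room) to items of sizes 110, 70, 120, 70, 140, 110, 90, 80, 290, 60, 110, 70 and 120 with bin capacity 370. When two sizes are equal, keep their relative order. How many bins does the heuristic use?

Sorted descending: 290, 140, 120, 120, 110, 110, 110, 90, 80, 70, 70, 70, 60.
  290 → bin 1 (new)  [load 290/370]
  140 → bin 2 (new)  [load 140/370]
  120 → bin 2  [load 260/370]
  120 → bin 3 (new)  [load 120/370]
  110 → bin 2  [load 370/370]
  110 → bin 3  [load 230/370]
  110 → bin 3  [load 340/370]
  90 → bin 4 (new)  [load 90/370]
  80 → bin 1  [load 370/370]
  70 → bin 4  [load 160/370]
  70 → bin 4  [load 230/370]
  70 → bin 4  [load 300/370]
  60 → bin 4  [load 360/370]
4 bins opened.

4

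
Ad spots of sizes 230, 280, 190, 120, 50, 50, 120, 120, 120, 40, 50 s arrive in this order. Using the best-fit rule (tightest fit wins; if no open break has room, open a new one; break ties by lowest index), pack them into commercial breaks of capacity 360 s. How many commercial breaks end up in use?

4

  230 → break 1 (new)  [load 230/360]
  280 → break 2 (new)  [load 280/360]
  190 → break 3 (new)  [load 190/360]
  120 → break 1  [load 350/360]
  50 → break 2  [load 330/360]
  50 → break 3  [load 240/360]
  120 → break 3  [load 360/360]
  120 → break 4 (new)  [load 120/360]
  120 → break 4  [load 240/360]
  40 → break 4  [load 280/360]
  50 → break 4  [load 330/360]
4 commercial breaks opened.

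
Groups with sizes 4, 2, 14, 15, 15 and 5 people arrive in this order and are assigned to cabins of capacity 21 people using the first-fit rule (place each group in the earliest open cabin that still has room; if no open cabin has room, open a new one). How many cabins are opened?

3

  4 → cabin 1 (new)  [load 4/21]
  2 → cabin 1  [load 6/21]
  14 → cabin 1  [load 20/21]
  15 → cabin 2 (new)  [load 15/21]
  15 → cabin 3 (new)  [load 15/21]
  5 → cabin 2  [load 20/21]
3 cabins opened.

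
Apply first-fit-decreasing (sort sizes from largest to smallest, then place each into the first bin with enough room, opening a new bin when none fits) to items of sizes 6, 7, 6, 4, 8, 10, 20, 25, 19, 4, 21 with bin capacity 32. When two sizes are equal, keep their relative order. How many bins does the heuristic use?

5

Sorted descending: 25, 21, 20, 19, 10, 8, 7, 6, 6, 4, 4.
  25 → bin 1 (new)  [load 25/32]
  21 → bin 2 (new)  [load 21/32]
  20 → bin 3 (new)  [load 20/32]
  19 → bin 4 (new)  [load 19/32]
  10 → bin 2  [load 31/32]
  8 → bin 3  [load 28/32]
  7 → bin 1  [load 32/32]
  6 → bin 4  [load 25/32]
  6 → bin 4  [load 31/32]
  4 → bin 3  [load 32/32]
  4 → bin 5 (new)  [load 4/32]
5 bins opened.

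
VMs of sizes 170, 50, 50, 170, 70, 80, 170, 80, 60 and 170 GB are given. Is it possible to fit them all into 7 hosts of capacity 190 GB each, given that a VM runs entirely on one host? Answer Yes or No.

A valid assignment using 7 hosts:
  host 1: 170 = 170
  host 2: 170 = 170
  host 3: 170 = 170
  host 4: 170 = 170
  host 5: 80 + 80 = 160
  host 6: 70 + 60 + 50 = 180
  host 7: 50 = 50
Every load is within 190 GB, so 7 hosts suffice.

Yes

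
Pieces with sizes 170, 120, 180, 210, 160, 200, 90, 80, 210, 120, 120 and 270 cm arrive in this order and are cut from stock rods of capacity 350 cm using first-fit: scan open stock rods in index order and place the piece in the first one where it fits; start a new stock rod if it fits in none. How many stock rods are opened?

  170 → stock rod 1 (new)  [load 170/350]
  120 → stock rod 1  [load 290/350]
  180 → stock rod 2 (new)  [load 180/350]
  210 → stock rod 3 (new)  [load 210/350]
  160 → stock rod 2  [load 340/350]
  200 → stock rod 4 (new)  [load 200/350]
  90 → stock rod 3  [load 300/350]
  80 → stock rod 4  [load 280/350]
  210 → stock rod 5 (new)  [load 210/350]
  120 → stock rod 5  [load 330/350]
  120 → stock rod 6 (new)  [load 120/350]
  270 → stock rod 7 (new)  [load 270/350]
7 stock rods opened.

7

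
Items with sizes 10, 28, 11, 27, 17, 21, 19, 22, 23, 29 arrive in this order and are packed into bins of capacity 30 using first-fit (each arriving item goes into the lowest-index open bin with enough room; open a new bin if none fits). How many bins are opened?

9

  10 → bin 1 (new)  [load 10/30]
  28 → bin 2 (new)  [load 28/30]
  11 → bin 1  [load 21/30]
  27 → bin 3 (new)  [load 27/30]
  17 → bin 4 (new)  [load 17/30]
  21 → bin 5 (new)  [load 21/30]
  19 → bin 6 (new)  [load 19/30]
  22 → bin 7 (new)  [load 22/30]
  23 → bin 8 (new)  [load 23/30]
  29 → bin 9 (new)  [load 29/30]
9 bins opened.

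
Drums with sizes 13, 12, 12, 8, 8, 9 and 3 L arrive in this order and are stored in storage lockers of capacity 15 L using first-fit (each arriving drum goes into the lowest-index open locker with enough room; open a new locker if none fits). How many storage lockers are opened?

6

  13 → locker 1 (new)  [load 13/15]
  12 → locker 2 (new)  [load 12/15]
  12 → locker 3 (new)  [load 12/15]
  8 → locker 4 (new)  [load 8/15]
  8 → locker 5 (new)  [load 8/15]
  9 → locker 6 (new)  [load 9/15]
  3 → locker 2  [load 15/15]
6 storage lockers opened.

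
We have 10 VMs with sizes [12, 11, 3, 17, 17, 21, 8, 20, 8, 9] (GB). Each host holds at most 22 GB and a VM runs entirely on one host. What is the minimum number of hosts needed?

Total = 21 + 20 + 17 + 17 + 12 + 11 + 9 + 8 + 8 + 3 = 126 GB.
Lower bound: ⌈126/22⌉ = 6 hosts.
A packing using 7 hosts:
  host 1: 21 = 21
  host 2: 20 = 20
  host 3: 17 + 3 = 20
  host 4: 17 = 17
  host 5: 12 + 9 = 21
  host 6: 11 + 8 = 19
  host 7: 8 = 8
No arrangement into 6 hosts stays within capacity, so 7 is optimal.

7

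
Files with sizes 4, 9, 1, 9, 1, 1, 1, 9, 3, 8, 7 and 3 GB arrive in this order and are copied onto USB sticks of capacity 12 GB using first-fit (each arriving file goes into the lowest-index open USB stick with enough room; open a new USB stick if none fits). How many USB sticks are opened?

6

  4 → USB stick 1 (new)  [load 4/12]
  9 → USB stick 2 (new)  [load 9/12]
  1 → USB stick 1  [load 5/12]
  9 → USB stick 3 (new)  [load 9/12]
  1 → USB stick 1  [load 6/12]
  1 → USB stick 1  [load 7/12]
  1 → USB stick 1  [load 8/12]
  9 → USB stick 4 (new)  [load 9/12]
  3 → USB stick 1  [load 11/12]
  8 → USB stick 5 (new)  [load 8/12]
  7 → USB stick 6 (new)  [load 7/12]
  3 → USB stick 2  [load 12/12]
6 USB sticks opened.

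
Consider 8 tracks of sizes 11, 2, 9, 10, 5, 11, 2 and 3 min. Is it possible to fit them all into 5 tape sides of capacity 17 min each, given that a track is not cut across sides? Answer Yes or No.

Yes

A valid assignment using 4 tape sides:
  side 1: 11 + 5 = 16
  side 2: 11 + 3 + 2 = 16
  side 3: 10 + 2 = 12
  side 4: 9 = 9
That uses only 4 ≤ 5, so 5 tape sides are enough.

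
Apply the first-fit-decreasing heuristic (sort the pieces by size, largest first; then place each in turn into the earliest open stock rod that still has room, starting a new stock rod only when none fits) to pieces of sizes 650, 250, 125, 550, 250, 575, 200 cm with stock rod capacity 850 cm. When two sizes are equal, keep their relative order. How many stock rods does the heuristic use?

Sorted descending: 650, 575, 550, 250, 250, 200, 125.
  650 → stock rod 1 (new)  [load 650/850]
  575 → stock rod 2 (new)  [load 575/850]
  550 → stock rod 3 (new)  [load 550/850]
  250 → stock rod 2  [load 825/850]
  250 → stock rod 3  [load 800/850]
  200 → stock rod 1  [load 850/850]
  125 → stock rod 4 (new)  [load 125/850]
4 stock rods opened.

4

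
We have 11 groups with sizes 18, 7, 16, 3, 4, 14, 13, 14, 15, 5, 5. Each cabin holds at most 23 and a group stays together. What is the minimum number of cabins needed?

6

Total = 18 + 16 + 15 + 14 + 14 + 13 + 7 + 5 + 5 + 4 + 3 = 114.
Lower bound: ⌈114/23⌉ = 5 cabins.
Also, 6 groups each exceed 23/2, and no two of those can share a cabin, so at least 6 cabins are needed.
A packing using 6 cabins:
  cabin 1: 18 + 5 = 23
  cabin 2: 16 + 7 = 23
  cabin 3: 15 + 5 + 3 = 23
  cabin 4: 14 + 4 = 18
  cabin 5: 14 = 14
  cabin 6: 13 = 13
This matches the lower bound, so 6 is optimal.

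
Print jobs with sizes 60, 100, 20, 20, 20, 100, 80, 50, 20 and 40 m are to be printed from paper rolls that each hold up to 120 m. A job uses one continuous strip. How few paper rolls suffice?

Total = 100 + 100 + 80 + 60 + 50 + 40 + 20 + 20 + 20 + 20 = 510 m.
Lower bound: ⌈510/120⌉ = 5 paper rolls.
A packing using 5 paper rolls:
  roll 1: 100 + 20 = 120
  roll 2: 100 + 20 = 120
  roll 3: 80 + 40 = 120
  roll 4: 60 + 50 = 110
  roll 5: 20 + 20 = 40
This matches the lower bound, so 5 is optimal.

5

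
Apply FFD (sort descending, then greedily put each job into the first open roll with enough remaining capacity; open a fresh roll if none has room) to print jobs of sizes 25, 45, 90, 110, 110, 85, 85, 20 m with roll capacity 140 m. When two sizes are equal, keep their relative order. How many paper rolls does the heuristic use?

Sorted descending: 110, 110, 90, 85, 85, 45, 25, 20.
  110 → roll 1 (new)  [load 110/140]
  110 → roll 2 (new)  [load 110/140]
  90 → roll 3 (new)  [load 90/140]
  85 → roll 4 (new)  [load 85/140]
  85 → roll 5 (new)  [load 85/140]
  45 → roll 3  [load 135/140]
  25 → roll 1  [load 135/140]
  20 → roll 2  [load 130/140]
5 paper rolls opened.

5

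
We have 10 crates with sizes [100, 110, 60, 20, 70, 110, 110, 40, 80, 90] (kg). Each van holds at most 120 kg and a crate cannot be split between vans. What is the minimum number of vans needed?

Total = 110 + 110 + 110 + 100 + 90 + 80 + 70 + 60 + 40 + 20 = 790 kg.
Lower bound: ⌈790/120⌉ = 7 vans.
A packing using 8 vans:
  van 1: 110 = 110
  van 2: 110 = 110
  van 3: 110 = 110
  van 4: 100 + 20 = 120
  van 5: 90 = 90
  van 6: 80 + 40 = 120
  van 7: 70 = 70
  van 8: 60 = 60
No arrangement into 7 vans stays within capacity, so 8 is optimal.

8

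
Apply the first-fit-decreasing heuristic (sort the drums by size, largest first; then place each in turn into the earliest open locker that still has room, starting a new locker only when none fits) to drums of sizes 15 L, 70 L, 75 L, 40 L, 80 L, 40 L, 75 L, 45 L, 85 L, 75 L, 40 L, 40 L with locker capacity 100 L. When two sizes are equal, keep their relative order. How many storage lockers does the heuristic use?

9

Sorted descending: 85, 80, 75, 75, 75, 70, 45, 40, 40, 40, 40, 15.
  85 → locker 1 (new)  [load 85/100]
  80 → locker 2 (new)  [load 80/100]
  75 → locker 3 (new)  [load 75/100]
  75 → locker 4 (new)  [load 75/100]
  75 → locker 5 (new)  [load 75/100]
  70 → locker 6 (new)  [load 70/100]
  45 → locker 7 (new)  [load 45/100]
  40 → locker 7  [load 85/100]
  40 → locker 8 (new)  [load 40/100]
  40 → locker 8  [load 80/100]
  40 → locker 9 (new)  [load 40/100]
  15 → locker 1  [load 100/100]
9 storage lockers opened.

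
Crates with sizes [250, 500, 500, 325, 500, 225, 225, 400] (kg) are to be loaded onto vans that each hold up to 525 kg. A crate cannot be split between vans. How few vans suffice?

7

Total = 500 + 500 + 500 + 400 + 325 + 250 + 225 + 225 = 2925 kg.
Lower bound: ⌈2925/525⌉ = 6 vans.
A packing using 7 vans:
  van 1: 500 = 500
  van 2: 500 = 500
  van 3: 500 = 500
  van 4: 400 = 400
  van 5: 325 = 325
  van 6: 250 + 225 = 475
  van 7: 225 = 225
No arrangement into 6 vans stays within capacity, so 7 is optimal.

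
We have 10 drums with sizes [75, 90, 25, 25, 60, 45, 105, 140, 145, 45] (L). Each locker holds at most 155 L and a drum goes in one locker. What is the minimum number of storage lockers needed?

Total = 145 + 140 + 105 + 90 + 75 + 60 + 45 + 45 + 25 + 25 = 755 L.
Lower bound: ⌈755/155⌉ = 5 storage lockers.
A packing using 6 storage lockers:
  locker 1: 145 = 145
  locker 2: 140 = 140
  locker 3: 105 + 45 = 150
  locker 4: 90 + 60 = 150
  locker 5: 75 + 45 + 25 = 145
  locker 6: 25 = 25
No arrangement into 5 storage lockers stays within capacity, so 6 is optimal.

6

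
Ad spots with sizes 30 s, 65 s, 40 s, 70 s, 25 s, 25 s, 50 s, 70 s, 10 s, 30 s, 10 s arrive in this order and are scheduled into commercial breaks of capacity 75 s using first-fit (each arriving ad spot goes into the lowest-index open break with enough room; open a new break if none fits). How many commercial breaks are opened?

7

  30 → break 1 (new)  [load 30/75]
  65 → break 2 (new)  [load 65/75]
  40 → break 1  [load 70/75]
  70 → break 3 (new)  [load 70/75]
  25 → break 4 (new)  [load 25/75]
  25 → break 4  [load 50/75]
  50 → break 5 (new)  [load 50/75]
  70 → break 6 (new)  [load 70/75]
  10 → break 2  [load 75/75]
  30 → break 7 (new)  [load 30/75]
  10 → break 4  [load 60/75]
7 commercial breaks opened.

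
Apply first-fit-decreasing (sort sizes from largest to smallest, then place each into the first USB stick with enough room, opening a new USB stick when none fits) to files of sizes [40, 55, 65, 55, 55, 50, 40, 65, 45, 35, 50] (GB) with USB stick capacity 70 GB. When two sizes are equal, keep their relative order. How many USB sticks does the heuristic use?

11

Sorted descending: 65, 65, 55, 55, 55, 50, 50, 45, 40, 40, 35.
  65 → USB stick 1 (new)  [load 65/70]
  65 → USB stick 2 (new)  [load 65/70]
  55 → USB stick 3 (new)  [load 55/70]
  55 → USB stick 4 (new)  [load 55/70]
  55 → USB stick 5 (new)  [load 55/70]
  50 → USB stick 6 (new)  [load 50/70]
  50 → USB stick 7 (new)  [load 50/70]
  45 → USB stick 8 (new)  [load 45/70]
  40 → USB stick 9 (new)  [load 40/70]
  40 → USB stick 10 (new)  [load 40/70]
  35 → USB stick 11 (new)  [load 35/70]
11 USB sticks opened.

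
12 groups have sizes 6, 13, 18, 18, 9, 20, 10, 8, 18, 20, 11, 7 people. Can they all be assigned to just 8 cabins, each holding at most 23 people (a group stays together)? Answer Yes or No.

A valid assignment using 8 cabins:
  cabin 1: 20 = 20
  cabin 2: 20 = 20
  cabin 3: 18 = 18
  cabin 4: 18 = 18
  cabin 5: 18 = 18
  cabin 6: 13 + 10 = 23
  cabin 7: 11 + 9 = 20
  cabin 8: 8 + 7 + 6 = 21
Every load is within 23 people, so 8 cabins suffice.

Yes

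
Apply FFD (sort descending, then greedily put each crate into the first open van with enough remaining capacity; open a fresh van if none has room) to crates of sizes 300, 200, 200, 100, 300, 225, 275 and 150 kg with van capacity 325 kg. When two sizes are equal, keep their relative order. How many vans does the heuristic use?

Sorted descending: 300, 300, 275, 225, 200, 200, 150, 100.
  300 → van 1 (new)  [load 300/325]
  300 → van 2 (new)  [load 300/325]
  275 → van 3 (new)  [load 275/325]
  225 → van 4 (new)  [load 225/325]
  200 → van 5 (new)  [load 200/325]
  200 → van 6 (new)  [load 200/325]
  150 → van 7 (new)  [load 150/325]
  100 → van 4  [load 325/325]
7 vans opened.

7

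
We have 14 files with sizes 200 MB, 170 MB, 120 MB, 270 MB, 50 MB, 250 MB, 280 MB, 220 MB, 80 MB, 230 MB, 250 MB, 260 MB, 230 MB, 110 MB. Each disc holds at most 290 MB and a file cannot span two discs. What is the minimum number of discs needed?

Total = 280 + 270 + 260 + 250 + 250 + 230 + 230 + 220 + 200 + 170 + 120 + 110 + 80 + 50 = 2720 MB.
Lower bound: ⌈2720/290⌉ = 10 discs.
A packing using 11 discs:
  disc 1: 280 = 280
  disc 2: 270 = 270
  disc 3: 260 = 260
  disc 4: 250 = 250
  disc 5: 250 = 250
  disc 6: 230 + 50 = 280
  disc 7: 230 = 230
  disc 8: 220 = 220
  disc 9: 200 + 80 = 280
  disc 10: 170 + 120 = 290
  disc 11: 110 = 110
No arrangement into 10 discs stays within capacity, so 11 is optimal.

11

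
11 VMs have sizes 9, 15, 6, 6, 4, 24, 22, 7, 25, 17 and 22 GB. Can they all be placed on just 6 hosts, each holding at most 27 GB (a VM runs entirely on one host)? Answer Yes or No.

No

Total = 157 GB; ⌈157/27⌉ = 6.
The bound of 6 does not rule out 6, but exhaustive search shows no assignment into 6 hosts of capacity 27 GB exists — the minimum is 7.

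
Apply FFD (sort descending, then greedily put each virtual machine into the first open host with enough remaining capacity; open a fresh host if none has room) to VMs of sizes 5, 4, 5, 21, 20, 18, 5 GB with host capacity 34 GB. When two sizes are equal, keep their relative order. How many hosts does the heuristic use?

3

Sorted descending: 21, 20, 18, 5, 5, 5, 4.
  21 → host 1 (new)  [load 21/34]
  20 → host 2 (new)  [load 20/34]
  18 → host 3 (new)  [load 18/34]
  5 → host 1  [load 26/34]
  5 → host 1  [load 31/34]
  5 → host 2  [load 25/34]
  4 → host 2  [load 29/34]
3 hosts opened.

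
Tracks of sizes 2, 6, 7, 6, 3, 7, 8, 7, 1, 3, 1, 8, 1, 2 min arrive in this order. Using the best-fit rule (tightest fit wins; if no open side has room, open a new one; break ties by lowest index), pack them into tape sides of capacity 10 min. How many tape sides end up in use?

7

  2 → side 1 (new)  [load 2/10]
  6 → side 1  [load 8/10]
  7 → side 2 (new)  [load 7/10]
  6 → side 3 (new)  [load 6/10]
  3 → side 2  [load 10/10]
  7 → side 4 (new)  [load 7/10]
  8 → side 5 (new)  [load 8/10]
  7 → side 6 (new)  [load 7/10]
  1 → side 1  [load 9/10]
  3 → side 4  [load 10/10]
  1 → side 1  [load 10/10]
  8 → side 7 (new)  [load 8/10]
  1 → side 5  [load 9/10]
  2 → side 7  [load 10/10]
7 tape sides opened.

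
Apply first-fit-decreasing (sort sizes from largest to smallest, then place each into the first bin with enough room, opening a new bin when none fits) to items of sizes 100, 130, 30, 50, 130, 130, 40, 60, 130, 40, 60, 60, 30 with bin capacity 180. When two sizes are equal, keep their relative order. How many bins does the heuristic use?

6

Sorted descending: 130, 130, 130, 130, 100, 60, 60, 60, 50, 40, 40, 30, 30.
  130 → bin 1 (new)  [load 130/180]
  130 → bin 2 (new)  [load 130/180]
  130 → bin 3 (new)  [load 130/180]
  130 → bin 4 (new)  [load 130/180]
  100 → bin 5 (new)  [load 100/180]
  60 → bin 5  [load 160/180]
  60 → bin 6 (new)  [load 60/180]
  60 → bin 6  [load 120/180]
  50 → bin 1  [load 180/180]
  40 → bin 2  [load 170/180]
  40 → bin 3  [load 170/180]
  30 → bin 4  [load 160/180]
  30 → bin 6  [load 150/180]
6 bins opened.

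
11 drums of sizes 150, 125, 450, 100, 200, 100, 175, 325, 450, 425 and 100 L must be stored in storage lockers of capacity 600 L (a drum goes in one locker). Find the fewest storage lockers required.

Total = 450 + 450 + 425 + 325 + 200 + 175 + 150 + 125 + 100 + 100 + 100 = 2600 L.
Lower bound: ⌈2600/600⌉ = 5 storage lockers.
A packing using 5 storage lockers:
  locker 1: 450 + 150 = 600
  locker 2: 450 + 125 = 575
  locker 3: 425 + 175 = 600
  locker 4: 325 + 200 = 525
  locker 5: 100 + 100 + 100 = 300
This matches the lower bound, so 5 is optimal.

5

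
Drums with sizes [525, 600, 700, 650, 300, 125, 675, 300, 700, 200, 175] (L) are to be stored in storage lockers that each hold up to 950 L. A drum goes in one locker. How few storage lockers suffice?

Total = 700 + 700 + 675 + 650 + 600 + 525 + 300 + 300 + 200 + 175 + 125 = 4950 L.
Lower bound: ⌈4950/950⌉ = 6 storage lockers.
A packing using 6 storage lockers:
  locker 1: 700 + 200 = 900
  locker 2: 700 + 175 = 875
  locker 3: 675 + 125 = 800
  locker 4: 650 + 300 = 950
  locker 5: 600 + 300 = 900
  locker 6: 525 = 525
This matches the lower bound, so 6 is optimal.

6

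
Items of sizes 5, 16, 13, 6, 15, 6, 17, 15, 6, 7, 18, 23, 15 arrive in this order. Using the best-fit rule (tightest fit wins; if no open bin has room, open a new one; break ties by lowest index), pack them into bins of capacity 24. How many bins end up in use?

  5 → bin 1 (new)  [load 5/24]
  16 → bin 1  [load 21/24]
  13 → bin 2 (new)  [load 13/24]
  6 → bin 2  [load 19/24]
  15 → bin 3 (new)  [load 15/24]
  6 → bin 3  [load 21/24]
  17 → bin 4 (new)  [load 17/24]
  15 → bin 5 (new)  [load 15/24]
  6 → bin 4  [load 23/24]
  7 → bin 5  [load 22/24]
  18 → bin 6 (new)  [load 18/24]
  23 → bin 7 (new)  [load 23/24]
  15 → bin 8 (new)  [load 15/24]
8 bins opened.

8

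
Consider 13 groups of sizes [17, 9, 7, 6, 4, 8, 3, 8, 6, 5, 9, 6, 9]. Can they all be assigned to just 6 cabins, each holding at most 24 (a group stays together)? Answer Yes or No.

A valid assignment using 5 cabins:
  cabin 1: 17 + 7 = 24
  cabin 2: 9 + 9 + 6 = 24
  cabin 3: 9 + 8 + 6 = 23
  cabin 4: 8 + 6 + 5 + 4 = 23
  cabin 5: 3 = 3
That uses only 5 ≤ 6, so 6 cabins are enough.

Yes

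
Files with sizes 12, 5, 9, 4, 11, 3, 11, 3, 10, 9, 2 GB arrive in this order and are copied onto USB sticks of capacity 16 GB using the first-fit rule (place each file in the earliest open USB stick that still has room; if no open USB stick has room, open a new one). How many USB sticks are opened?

6

  12 → USB stick 1 (new)  [load 12/16]
  5 → USB stick 2 (new)  [load 5/16]
  9 → USB stick 2  [load 14/16]
  4 → USB stick 1  [load 16/16]
  11 → USB stick 3 (new)  [load 11/16]
  3 → USB stick 3  [load 14/16]
  11 → USB stick 4 (new)  [load 11/16]
  3 → USB stick 4  [load 14/16]
  10 → USB stick 5 (new)  [load 10/16]
  9 → USB stick 6 (new)  [load 9/16]
  2 → USB stick 2  [load 16/16]
6 USB sticks opened.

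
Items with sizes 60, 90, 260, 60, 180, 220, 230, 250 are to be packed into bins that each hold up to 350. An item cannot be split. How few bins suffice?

5

Total = 260 + 250 + 230 + 220 + 180 + 90 + 60 + 60 = 1350.
Lower bound: ⌈1350/350⌉ = 4 bins.
Also, 5 items each exceed 175, and no two of those can share a bin, so at least 5 bins are needed.
A packing using 5 bins:
  bin 1: 260 + 90 = 350
  bin 2: 250 + 60 = 310
  bin 3: 230 + 60 = 290
  bin 4: 220 = 220
  bin 5: 180 = 180
This matches the lower bound, so 5 is optimal.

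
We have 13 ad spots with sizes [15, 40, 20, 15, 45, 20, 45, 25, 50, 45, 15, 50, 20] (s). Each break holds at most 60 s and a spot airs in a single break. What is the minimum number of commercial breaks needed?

Total = 50 + 50 + 45 + 45 + 45 + 40 + 25 + 20 + 20 + 20 + 15 + 15 + 15 = 405 s.
Lower bound: ⌈405/60⌉ = 7 commercial breaks.
A packing using 8 commercial breaks:
  break 1: 50 = 50
  break 2: 50 = 50
  break 3: 45 + 15 = 60
  break 4: 45 + 15 = 60
  break 5: 45 + 15 = 60
  break 6: 40 + 20 = 60
  break 7: 25 + 20 = 45
  break 8: 20 = 20
No arrangement into 7 commercial breaks stays within capacity, so 8 is optimal.

8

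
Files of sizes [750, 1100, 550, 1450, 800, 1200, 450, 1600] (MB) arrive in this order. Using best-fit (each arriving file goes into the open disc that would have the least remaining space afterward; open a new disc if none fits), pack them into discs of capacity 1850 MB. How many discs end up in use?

5

  750 → disc 1 (new)  [load 750/1850]
  1100 → disc 1  [load 1850/1850]
  550 → disc 2 (new)  [load 550/1850]
  1450 → disc 3 (new)  [load 1450/1850]
  800 → disc 2  [load 1350/1850]
  1200 → disc 4 (new)  [load 1200/1850]
  450 → disc 2  [load 1800/1850]
  1600 → disc 5 (new)  [load 1600/1850]
5 discs opened.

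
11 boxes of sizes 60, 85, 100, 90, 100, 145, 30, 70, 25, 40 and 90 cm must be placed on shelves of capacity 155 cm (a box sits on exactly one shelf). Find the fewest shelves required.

Total = 145 + 100 + 100 + 90 + 90 + 85 + 70 + 60 + 40 + 30 + 25 = 835 cm.
Lower bound: ⌈835/155⌉ = 6 shelves.
A packing using 6 shelves:
  shelf 1: 145 = 145
  shelf 2: 100 + 40 = 140
  shelf 3: 100 + 30 + 25 = 155
  shelf 4: 90 + 60 = 150
  shelf 5: 90 = 90
  shelf 6: 85 + 70 = 155
This matches the lower bound, so 6 is optimal.

6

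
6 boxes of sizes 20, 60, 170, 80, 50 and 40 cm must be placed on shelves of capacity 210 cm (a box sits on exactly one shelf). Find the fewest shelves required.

2

Total = 170 + 80 + 60 + 50 + 40 + 20 = 420 cm.
Lower bound: ⌈420/210⌉ = 2 shelves.
A packing using 2 shelves:
  shelf 1: 170 + 40 = 210
  shelf 2: 80 + 60 + 50 + 20 = 210
This matches the lower bound, so 2 is optimal.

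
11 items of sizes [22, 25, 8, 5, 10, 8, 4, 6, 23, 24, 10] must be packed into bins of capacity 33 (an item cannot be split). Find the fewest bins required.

Total = 25 + 24 + 23 + 22 + 10 + 10 + 8 + 8 + 6 + 5 + 4 = 145.
Lower bound: ⌈145/33⌉ = 5 bins.
A packing using 5 bins:
  bin 1: 25 + 8 = 33
  bin 2: 24 + 8 = 32
  bin 3: 23 + 10 = 33
  bin 4: 22 + 10 = 32
  bin 5: 6 + 5 + 4 = 15
This matches the lower bound, so 5 is optimal.

5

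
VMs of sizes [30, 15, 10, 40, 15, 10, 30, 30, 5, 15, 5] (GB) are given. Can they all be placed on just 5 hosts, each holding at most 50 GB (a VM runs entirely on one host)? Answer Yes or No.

A valid assignment using 5 hosts:
  host 1: 40 + 10 = 50
  host 2: 30 + 15 + 5 = 50
  host 3: 30 + 15 + 5 = 50
  host 4: 30 + 15 = 45
  host 5: 10 = 10
Every load is within 50 GB, so 5 hosts suffice.

Yes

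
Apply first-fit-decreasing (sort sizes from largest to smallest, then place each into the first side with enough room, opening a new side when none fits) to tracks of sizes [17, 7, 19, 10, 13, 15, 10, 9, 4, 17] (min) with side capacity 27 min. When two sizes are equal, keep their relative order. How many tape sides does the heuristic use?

5

Sorted descending: 19, 17, 17, 15, 13, 10, 10, 9, 7, 4.
  19 → side 1 (new)  [load 19/27]
  17 → side 2 (new)  [load 17/27]
  17 → side 3 (new)  [load 17/27]
  15 → side 4 (new)  [load 15/27]
  13 → side 5 (new)  [load 13/27]
  10 → side 2  [load 27/27]
  10 → side 3  [load 27/27]
  9 → side 4  [load 24/27]
  7 → side 1  [load 26/27]
  4 → side 5  [load 17/27]
5 tape sides opened.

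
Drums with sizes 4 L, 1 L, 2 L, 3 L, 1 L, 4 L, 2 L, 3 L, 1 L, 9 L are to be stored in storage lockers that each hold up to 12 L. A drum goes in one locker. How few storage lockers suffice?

3

Total = 9 + 4 + 4 + 3 + 3 + 2 + 2 + 1 + 1 + 1 = 30 L.
Lower bound: ⌈30/12⌉ = 3 storage lockers.
A packing using 3 storage lockers:
  locker 1: 9 + 3 = 12
  locker 2: 4 + 4 + 3 + 1 = 12
  locker 3: 2 + 2 + 1 + 1 = 6
This matches the lower bound, so 3 is optimal.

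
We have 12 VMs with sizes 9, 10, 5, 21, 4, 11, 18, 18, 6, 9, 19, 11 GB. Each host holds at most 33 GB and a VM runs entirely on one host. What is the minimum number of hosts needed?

5

Total = 21 + 19 + 18 + 18 + 11 + 11 + 10 + 9 + 9 + 6 + 5 + 4 = 141 GB.
Lower bound: ⌈141/33⌉ = 5 hosts.
A packing using 5 hosts:
  host 1: 21 + 11 = 32
  host 2: 19 + 11 = 30
  host 3: 18 + 10 + 5 = 33
  host 4: 18 + 9 + 6 = 33
  host 5: 9 + 4 = 13
This matches the lower bound, so 5 is optimal.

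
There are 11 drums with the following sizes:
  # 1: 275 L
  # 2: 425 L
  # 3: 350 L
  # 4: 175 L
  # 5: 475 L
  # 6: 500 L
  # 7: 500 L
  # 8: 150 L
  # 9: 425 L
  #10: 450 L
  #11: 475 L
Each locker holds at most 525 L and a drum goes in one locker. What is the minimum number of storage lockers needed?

9

Total = 500 + 500 + 475 + 475 + 450 + 425 + 425 + 350 + 275 + 175 + 150 = 4200 L.
Lower bound: ⌈4200/525⌉ = 8 storage lockers.
Also, 9 drums each exceed 525/2 L, and no two of those can share a locker, so at least 9 storage lockers are needed.
A packing using 9 storage lockers:
  locker 1: 500 = 500
  locker 2: 500 = 500
  locker 3: 475 = 475
  locker 4: 475 = 475
  locker 5: 450 = 450
  locker 6: 425 = 425
  locker 7: 425 = 425
  locker 8: 350 + 175 = 525
  locker 9: 275 + 150 = 425
This matches the lower bound, so 9 is optimal.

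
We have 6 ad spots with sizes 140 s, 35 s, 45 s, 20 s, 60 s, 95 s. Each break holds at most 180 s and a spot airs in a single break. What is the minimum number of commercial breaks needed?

Total = 140 + 95 + 60 + 45 + 35 + 20 = 395 s.
Lower bound: ⌈395/180⌉ = 3 commercial breaks.
A packing using 3 commercial breaks:
  break 1: 140 + 35 = 175
  break 2: 95 + 60 + 20 = 175
  break 3: 45 = 45
This matches the lower bound, so 3 is optimal.

3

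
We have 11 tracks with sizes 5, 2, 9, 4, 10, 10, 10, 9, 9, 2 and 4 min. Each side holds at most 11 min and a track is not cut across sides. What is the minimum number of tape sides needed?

8

Total = 10 + 10 + 10 + 9 + 9 + 9 + 5 + 4 + 4 + 2 + 2 = 74 min.
Lower bound: ⌈74/11⌉ = 7 tape sides.
A packing using 8 tape sides:
  side 1: 10 = 10
  side 2: 10 = 10
  side 3: 10 = 10
  side 4: 9 + 2 = 11
  side 5: 9 + 2 = 11
  side 6: 9 = 9
  side 7: 5 + 4 = 9
  side 8: 4 = 4
No arrangement into 7 tape sides stays within capacity, so 8 is optimal.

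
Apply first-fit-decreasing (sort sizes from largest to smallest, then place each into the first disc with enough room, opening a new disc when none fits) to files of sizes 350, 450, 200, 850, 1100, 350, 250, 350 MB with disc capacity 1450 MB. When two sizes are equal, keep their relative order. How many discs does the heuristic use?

Sorted descending: 1100, 850, 450, 350, 350, 350, 250, 200.
  1100 → disc 1 (new)  [load 1100/1450]
  850 → disc 2 (new)  [load 850/1450]
  450 → disc 2  [load 1300/1450]
  350 → disc 1  [load 1450/1450]
  350 → disc 3 (new)  [load 350/1450]
  350 → disc 3  [load 700/1450]
  250 → disc 3  [load 950/1450]
  200 → disc 3  [load 1150/1450]
3 discs opened.

3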